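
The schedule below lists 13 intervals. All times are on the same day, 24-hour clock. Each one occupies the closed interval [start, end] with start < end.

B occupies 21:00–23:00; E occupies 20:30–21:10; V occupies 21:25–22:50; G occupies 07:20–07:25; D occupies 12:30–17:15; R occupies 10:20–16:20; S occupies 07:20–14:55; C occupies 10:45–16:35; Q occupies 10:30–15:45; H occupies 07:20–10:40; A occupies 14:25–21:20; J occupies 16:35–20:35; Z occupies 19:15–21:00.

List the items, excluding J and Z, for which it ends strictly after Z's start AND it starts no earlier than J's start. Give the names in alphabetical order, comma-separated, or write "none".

Conditions: its end is strictly after Z's start (X.end > 19:15) AND its start is no earlier than J's start (X.start >= 16:35).
A: end 21:20 > 19:15? ✓; start 14:25 >= 16:35? ✗ → no.
B: end 23:00 > 19:15? ✓; start 21:00 >= 16:35? ✓ → yes.
C: end 16:35 > 19:15? ✗; start 10:45 >= 16:35? ✗ → no.
D: end 17:15 > 19:15? ✗; start 12:30 >= 16:35? ✗ → no.
E: end 21:10 > 19:15? ✓; start 20:30 >= 16:35? ✓ → yes.
G: end 07:25 > 19:15? ✗; start 07:20 >= 16:35? ✗ → no.
H: end 10:40 > 19:15? ✗; start 07:20 >= 16:35? ✗ → no.
Q: end 15:45 > 19:15? ✗; start 10:30 >= 16:35? ✗ → no.
R: end 16:20 > 19:15? ✗; start 10:20 >= 16:35? ✗ → no.
S: end 14:55 > 19:15? ✗; start 07:20 >= 16:35? ✗ → no.
V: end 22:50 > 19:15? ✓; start 21:25 >= 16:35? ✓ → yes.
Result: B, E, V.

B, E, V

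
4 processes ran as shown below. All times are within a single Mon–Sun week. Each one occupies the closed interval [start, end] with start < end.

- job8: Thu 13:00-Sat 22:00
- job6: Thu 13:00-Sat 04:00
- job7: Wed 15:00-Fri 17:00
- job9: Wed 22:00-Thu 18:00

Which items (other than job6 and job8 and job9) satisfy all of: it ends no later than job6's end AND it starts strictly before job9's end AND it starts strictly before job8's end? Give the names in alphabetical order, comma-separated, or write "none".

Conditions: its end is no later than job6's end (X.end <= Sat 04:00) AND its start is strictly before job9's end (X.start < Thu 18:00) AND its start is strictly before job8's end (X.start < Sat 22:00).
job7: end Fri 17:00 <= Sat 04:00? ✓; start Wed 15:00 < Thu 18:00? ✓; start Wed 15:00 < Sat 22:00? ✓ → yes.
Result: job7.

job7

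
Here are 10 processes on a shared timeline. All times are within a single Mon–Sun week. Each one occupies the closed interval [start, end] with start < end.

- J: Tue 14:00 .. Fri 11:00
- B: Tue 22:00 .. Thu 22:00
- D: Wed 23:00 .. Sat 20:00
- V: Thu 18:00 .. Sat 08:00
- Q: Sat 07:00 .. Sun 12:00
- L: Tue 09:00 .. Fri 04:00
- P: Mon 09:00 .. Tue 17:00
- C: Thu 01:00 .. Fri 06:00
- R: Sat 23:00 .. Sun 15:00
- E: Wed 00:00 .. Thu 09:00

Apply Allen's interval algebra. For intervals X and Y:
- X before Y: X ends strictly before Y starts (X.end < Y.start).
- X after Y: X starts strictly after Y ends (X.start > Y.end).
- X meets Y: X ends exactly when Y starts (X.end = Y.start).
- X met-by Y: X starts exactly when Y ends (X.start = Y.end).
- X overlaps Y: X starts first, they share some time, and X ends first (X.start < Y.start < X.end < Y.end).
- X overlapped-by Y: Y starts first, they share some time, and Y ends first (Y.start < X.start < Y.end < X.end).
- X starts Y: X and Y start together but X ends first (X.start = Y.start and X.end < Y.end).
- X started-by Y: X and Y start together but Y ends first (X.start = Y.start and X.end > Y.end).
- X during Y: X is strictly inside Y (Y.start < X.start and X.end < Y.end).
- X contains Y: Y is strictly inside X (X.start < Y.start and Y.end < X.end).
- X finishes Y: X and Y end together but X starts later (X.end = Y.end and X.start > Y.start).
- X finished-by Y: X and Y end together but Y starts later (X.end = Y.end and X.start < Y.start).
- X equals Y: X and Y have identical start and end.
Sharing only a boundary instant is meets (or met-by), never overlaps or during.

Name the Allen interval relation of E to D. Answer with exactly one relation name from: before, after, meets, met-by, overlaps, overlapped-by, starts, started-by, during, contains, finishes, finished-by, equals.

E = [Wed 00:00, Thu 09:00]; D = [Wed 23:00, Sat 20:00].
Compare endpoints: E.start < D.start, E.start < D.end, E.end > D.start, E.end < D.end.
That pattern is 'overlaps'.

overlaps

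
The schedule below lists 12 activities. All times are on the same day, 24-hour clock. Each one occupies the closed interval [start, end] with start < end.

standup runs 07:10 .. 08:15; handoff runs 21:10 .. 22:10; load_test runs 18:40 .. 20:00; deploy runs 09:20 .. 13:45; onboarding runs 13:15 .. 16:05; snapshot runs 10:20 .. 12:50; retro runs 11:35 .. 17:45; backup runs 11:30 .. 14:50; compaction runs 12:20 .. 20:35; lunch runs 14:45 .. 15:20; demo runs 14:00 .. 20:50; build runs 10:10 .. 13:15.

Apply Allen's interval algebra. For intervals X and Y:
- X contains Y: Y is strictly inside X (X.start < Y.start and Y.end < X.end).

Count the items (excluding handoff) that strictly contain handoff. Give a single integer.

Target handoff = [21:10, 22:10].
backup [11:30, 14:50] → before → no.
build [10:10, 13:15] → before → no.
compaction [12:20, 20:35] → before → no.
demo [14:00, 20:50] → before → no.
deploy [09:20, 13:45] → before → no.
load_test [18:40, 20:00] → before → no.
lunch [14:45, 15:20] → before → no.
onboarding [13:15, 16:05] → before → no.
retro [11:35, 17:45] → before → no.
snapshot [10:20, 12:50] → before → no.
standup [07:10, 08:15] → before → no.
Total: 0.

0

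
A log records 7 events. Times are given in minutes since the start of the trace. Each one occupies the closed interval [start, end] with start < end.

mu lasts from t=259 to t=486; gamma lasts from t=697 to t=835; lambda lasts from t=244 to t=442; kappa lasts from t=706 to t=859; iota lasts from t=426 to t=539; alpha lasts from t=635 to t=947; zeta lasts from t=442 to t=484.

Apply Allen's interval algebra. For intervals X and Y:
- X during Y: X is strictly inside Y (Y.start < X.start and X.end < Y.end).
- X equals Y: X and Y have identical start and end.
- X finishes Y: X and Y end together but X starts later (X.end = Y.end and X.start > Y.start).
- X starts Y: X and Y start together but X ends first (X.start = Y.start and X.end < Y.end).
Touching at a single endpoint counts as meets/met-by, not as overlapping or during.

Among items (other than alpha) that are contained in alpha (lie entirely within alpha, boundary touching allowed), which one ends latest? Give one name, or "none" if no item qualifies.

kappa

Target alpha = [t=635, t=947].
gamma [t=697, t=835] → during → candidate.
iota [t=426, t=539] → before → excluded.
kappa [t=706, t=859] → during → candidate.
lambda [t=244, t=442] → before → excluded.
mu [t=259, t=486] → before → excluded.
zeta [t=442, t=484] → before → excluded.
Among candidates, latest end is t=859 → kappa.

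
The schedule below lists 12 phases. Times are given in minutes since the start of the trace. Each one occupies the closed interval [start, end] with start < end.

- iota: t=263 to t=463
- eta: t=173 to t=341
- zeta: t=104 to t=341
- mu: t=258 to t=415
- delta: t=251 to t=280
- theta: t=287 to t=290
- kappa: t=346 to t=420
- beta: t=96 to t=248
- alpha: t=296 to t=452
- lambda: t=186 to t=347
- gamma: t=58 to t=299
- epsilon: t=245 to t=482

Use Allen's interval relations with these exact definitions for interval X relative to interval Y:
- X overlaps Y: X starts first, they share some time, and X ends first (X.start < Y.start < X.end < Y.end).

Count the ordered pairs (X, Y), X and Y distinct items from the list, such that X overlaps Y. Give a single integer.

31

Checking all 132 ordered pairs for relation 'overlaps'; matching pairs in alphabetical order:
(beta, epsilon): beta overlaps epsilon ✓
(beta, eta): beta overlaps eta ✓
(beta, lambda): beta overlaps lambda ✓
(beta, zeta): beta overlaps zeta ✓
(delta, iota): delta overlaps iota ✓
(delta, mu): delta overlaps mu ✓
(eta, alpha): eta overlaps alpha ✓
(eta, epsilon): eta overlaps epsilon ✓
(eta, iota): eta overlaps iota ✓
(eta, lambda): eta overlaps lambda ✓
(eta, mu): eta overlaps mu ✓
(gamma, alpha): gamma overlaps alpha ✓
(gamma, epsilon): gamma overlaps epsilon ✓
(gamma, eta): gamma overlaps eta ✓
(gamma, iota): gamma overlaps iota ✓
(gamma, lambda): gamma overlaps lambda ✓
(gamma, mu): gamma overlaps mu ✓
(gamma, zeta): gamma overlaps zeta ✓
(lambda, alpha): lambda overlaps alpha ✓
(lambda, epsilon): lambda overlaps epsilon ✓
(lambda, iota): lambda overlaps iota ✓
(lambda, kappa): lambda overlaps kappa ✓
(lambda, mu): lambda overlaps mu ✓
(mu, alpha): mu overlaps alpha ✓
... plus 7 further pairs not listed.
Count: 31.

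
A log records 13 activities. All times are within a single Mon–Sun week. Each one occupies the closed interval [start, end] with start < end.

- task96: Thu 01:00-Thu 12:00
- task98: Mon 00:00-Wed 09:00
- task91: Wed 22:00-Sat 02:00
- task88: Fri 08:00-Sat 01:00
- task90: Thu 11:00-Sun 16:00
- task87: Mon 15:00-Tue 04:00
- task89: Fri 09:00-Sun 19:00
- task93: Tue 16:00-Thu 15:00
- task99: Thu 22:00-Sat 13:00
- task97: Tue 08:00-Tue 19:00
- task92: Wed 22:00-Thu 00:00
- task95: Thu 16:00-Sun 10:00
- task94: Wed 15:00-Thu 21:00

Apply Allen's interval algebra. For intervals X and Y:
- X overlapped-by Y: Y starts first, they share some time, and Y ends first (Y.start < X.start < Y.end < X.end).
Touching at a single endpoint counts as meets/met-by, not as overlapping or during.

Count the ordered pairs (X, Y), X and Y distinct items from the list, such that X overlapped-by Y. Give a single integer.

17

Checking all 156 ordered pairs for relation 'overlapped-by'; matching pairs in alphabetical order:
(task89, task88): task89 overlapped-by task88 ✓
(task89, task90): task89 overlapped-by task90 ✓
(task89, task91): task89 overlapped-by task91 ✓
(task89, task95): task89 overlapped-by task95 ✓
(task89, task99): task89 overlapped-by task99 ✓
(task90, task91): task90 overlapped-by task91 ✓
(task90, task93): task90 overlapped-by task93 ✓
(task90, task94): task90 overlapped-by task94 ✓
(task90, task96): task90 overlapped-by task96 ✓
(task91, task93): task91 overlapped-by task93 ✓
(task91, task94): task91 overlapped-by task94 ✓
(task93, task97): task93 overlapped-by task97 ✓
(task93, task98): task93 overlapped-by task98 ✓
(task94, task93): task94 overlapped-by task93 ✓
(task95, task91): task95 overlapped-by task91 ✓
(task95, task94): task95 overlapped-by task94 ✓
(task99, task91): task99 overlapped-by task91 ✓
Count: 17.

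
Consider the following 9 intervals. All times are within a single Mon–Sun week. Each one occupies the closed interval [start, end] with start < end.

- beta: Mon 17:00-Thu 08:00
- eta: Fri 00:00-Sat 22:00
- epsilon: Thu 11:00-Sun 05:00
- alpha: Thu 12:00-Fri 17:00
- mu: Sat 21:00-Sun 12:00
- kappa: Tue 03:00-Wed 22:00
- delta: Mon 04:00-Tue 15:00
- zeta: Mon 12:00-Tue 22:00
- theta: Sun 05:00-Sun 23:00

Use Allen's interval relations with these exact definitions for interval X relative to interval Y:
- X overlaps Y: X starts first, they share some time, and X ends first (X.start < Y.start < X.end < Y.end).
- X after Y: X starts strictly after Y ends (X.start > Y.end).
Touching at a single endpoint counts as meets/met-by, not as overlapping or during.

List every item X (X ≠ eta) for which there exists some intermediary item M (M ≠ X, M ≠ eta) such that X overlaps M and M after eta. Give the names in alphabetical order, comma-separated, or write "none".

mu

Target eta = [Fri 00:00, Sat 22:00].
Intermediaries M with M after eta: theta.
Via theta — items with X overlaps theta: mu.
Union: mu.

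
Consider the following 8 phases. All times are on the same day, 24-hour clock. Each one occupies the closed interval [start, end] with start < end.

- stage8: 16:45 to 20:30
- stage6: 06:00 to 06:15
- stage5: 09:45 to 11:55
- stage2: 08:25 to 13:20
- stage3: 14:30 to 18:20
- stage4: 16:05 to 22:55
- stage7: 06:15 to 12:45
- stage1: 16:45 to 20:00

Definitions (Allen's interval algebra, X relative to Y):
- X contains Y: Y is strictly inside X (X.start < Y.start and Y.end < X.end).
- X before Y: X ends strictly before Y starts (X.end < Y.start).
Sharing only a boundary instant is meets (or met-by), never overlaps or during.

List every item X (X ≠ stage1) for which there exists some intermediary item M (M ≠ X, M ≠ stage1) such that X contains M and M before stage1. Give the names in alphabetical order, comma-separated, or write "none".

stage2, stage7

Target stage1 = [16:45, 20:00].
Intermediaries M with M before stage1: stage2, stage5, stage6, stage7.
Via stage2 — items with X contains stage2: none.
Via stage5 — items with X contains stage5: stage2, stage7.
Via stage6 — items with X contains stage6: none.
Via stage7 — items with X contains stage7: none.
Union: stage2, stage7.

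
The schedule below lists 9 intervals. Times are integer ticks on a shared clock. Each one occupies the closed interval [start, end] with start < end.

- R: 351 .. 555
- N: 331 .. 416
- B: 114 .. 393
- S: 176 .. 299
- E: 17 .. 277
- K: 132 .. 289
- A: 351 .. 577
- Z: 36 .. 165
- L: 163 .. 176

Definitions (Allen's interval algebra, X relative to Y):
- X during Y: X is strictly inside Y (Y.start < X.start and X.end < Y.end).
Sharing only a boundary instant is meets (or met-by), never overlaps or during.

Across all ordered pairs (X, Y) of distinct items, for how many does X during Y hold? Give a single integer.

Checking all 72 ordered pairs for relation 'during'; matching pairs in alphabetical order:
(K, B): K during B ✓
(L, B): L during B ✓
(L, E): L during E ✓
(L, K): L during K ✓
(S, B): S during B ✓
(Z, E): Z during E ✓
Count: 6.

6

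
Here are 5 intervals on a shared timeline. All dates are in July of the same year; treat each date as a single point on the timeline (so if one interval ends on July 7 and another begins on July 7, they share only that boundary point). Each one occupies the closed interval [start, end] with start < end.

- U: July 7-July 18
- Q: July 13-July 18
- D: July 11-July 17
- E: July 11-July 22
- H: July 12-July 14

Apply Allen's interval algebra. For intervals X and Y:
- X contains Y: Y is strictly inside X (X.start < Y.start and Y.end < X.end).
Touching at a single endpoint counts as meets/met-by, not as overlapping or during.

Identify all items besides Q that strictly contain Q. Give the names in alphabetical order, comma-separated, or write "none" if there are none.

E

Target Q = [July 13, July 18].
D [July 11, July 17] → overlaps → no.
E [July 11, July 22] → contains → yes.
H [July 12, July 14] → overlaps → no.
U [July 7, July 18] → finished-by → no.
Result: E.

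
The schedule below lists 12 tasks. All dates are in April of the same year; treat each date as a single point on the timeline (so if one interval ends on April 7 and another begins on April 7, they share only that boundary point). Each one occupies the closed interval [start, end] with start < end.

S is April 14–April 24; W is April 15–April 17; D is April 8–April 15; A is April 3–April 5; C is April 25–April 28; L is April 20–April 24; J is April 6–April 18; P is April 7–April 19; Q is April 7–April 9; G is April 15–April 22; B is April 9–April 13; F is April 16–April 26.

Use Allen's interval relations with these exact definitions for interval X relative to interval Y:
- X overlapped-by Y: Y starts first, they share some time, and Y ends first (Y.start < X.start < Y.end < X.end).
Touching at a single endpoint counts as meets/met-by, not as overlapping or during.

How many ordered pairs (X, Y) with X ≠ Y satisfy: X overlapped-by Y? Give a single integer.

Checking all 132 ordered pairs for relation 'overlapped-by'; matching pairs in alphabetical order:
(C, F): C overlapped-by F ✓
(D, Q): D overlapped-by Q ✓
(F, G): F overlapped-by G ✓
(F, J): F overlapped-by J ✓
(F, P): F overlapped-by P ✓
(F, S): F overlapped-by S ✓
(F, W): F overlapped-by W ✓
(G, J): G overlapped-by J ✓
(G, P): G overlapped-by P ✓
(L, G): L overlapped-by G ✓
(P, J): P overlapped-by J ✓
(S, D): S overlapped-by D ✓
(S, J): S overlapped-by J ✓
(S, P): S overlapped-by P ✓
Count: 14.

14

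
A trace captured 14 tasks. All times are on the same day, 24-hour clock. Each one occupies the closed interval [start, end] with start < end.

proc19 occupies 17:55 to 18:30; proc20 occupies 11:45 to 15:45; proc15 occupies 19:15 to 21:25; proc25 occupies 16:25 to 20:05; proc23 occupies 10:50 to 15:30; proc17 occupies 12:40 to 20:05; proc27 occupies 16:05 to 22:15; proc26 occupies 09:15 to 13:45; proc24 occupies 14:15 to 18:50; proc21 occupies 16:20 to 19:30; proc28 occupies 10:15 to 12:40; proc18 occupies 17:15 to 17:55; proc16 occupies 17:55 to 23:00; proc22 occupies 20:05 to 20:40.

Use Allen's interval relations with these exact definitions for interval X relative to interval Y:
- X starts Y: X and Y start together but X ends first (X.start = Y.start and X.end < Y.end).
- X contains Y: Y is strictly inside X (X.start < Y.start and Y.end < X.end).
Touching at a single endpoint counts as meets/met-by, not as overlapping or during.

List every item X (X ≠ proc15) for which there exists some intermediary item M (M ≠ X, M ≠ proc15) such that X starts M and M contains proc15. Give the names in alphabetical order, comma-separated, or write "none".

proc19

Target proc15 = [19:15, 21:25].
Intermediaries M with M contains proc15: proc16, proc27.
Via proc16 — items with X starts proc16: proc19.
Via proc27 — items with X starts proc27: none.
Union: proc19.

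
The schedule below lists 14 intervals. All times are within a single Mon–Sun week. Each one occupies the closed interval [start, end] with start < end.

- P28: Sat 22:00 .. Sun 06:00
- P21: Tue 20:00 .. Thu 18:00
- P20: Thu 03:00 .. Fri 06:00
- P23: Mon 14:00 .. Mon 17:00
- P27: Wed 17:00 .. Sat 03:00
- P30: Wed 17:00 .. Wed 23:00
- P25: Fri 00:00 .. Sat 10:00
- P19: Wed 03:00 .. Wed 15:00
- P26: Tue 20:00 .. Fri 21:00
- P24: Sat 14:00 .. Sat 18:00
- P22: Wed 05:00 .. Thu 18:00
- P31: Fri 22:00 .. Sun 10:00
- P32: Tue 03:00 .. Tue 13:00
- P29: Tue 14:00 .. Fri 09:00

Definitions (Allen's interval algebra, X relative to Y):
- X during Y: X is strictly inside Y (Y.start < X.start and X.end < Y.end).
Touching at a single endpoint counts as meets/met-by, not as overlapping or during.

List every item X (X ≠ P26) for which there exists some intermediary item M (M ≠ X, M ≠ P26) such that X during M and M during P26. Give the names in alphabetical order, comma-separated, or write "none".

Target P26 = [Tue 20:00, Fri 21:00].
Intermediaries M with M during P26: P19, P20, P22, P30.
Via P19 — items with X during P19: none.
Via P20 — items with X during P20: none.
Via P22 — items with X during P22: P30.
Via P30 — items with X during P30: none.
Union: P30.

P30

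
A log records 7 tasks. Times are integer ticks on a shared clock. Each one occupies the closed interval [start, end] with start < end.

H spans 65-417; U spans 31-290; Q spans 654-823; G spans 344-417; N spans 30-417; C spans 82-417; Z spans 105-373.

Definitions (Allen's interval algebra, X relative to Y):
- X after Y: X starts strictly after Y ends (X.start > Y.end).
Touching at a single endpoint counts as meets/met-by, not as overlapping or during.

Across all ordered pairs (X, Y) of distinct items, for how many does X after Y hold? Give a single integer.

7

Checking all 42 ordered pairs for relation 'after'; matching pairs in alphabetical order:
(G, U): G after U ✓
(Q, C): Q after C ✓
(Q, G): Q after G ✓
(Q, H): Q after H ✓
(Q, N): Q after N ✓
(Q, U): Q after U ✓
(Q, Z): Q after Z ✓
Count: 7.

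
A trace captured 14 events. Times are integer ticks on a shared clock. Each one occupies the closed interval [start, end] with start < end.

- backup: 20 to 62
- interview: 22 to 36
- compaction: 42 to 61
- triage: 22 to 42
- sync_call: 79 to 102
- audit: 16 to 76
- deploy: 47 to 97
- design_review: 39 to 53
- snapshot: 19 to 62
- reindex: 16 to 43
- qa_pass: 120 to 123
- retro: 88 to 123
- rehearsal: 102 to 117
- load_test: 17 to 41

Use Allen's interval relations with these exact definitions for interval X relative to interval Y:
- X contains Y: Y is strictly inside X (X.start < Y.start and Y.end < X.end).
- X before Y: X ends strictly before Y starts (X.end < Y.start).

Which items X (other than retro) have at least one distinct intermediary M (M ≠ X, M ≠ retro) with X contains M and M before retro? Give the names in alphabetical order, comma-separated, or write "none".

Target retro = [88, 123].
Intermediaries M with M before retro: audit, backup, compaction, design_review, interview, load_test, reindex, snapshot, triage.
Via audit — items with X contains audit: none.
Via backup — items with X contains backup: audit.
Via compaction — items with X contains compaction: audit, backup, snapshot.
Via design_review — items with X contains design_review: audit, backup, snapshot.
Via interview — items with X contains interview: audit, backup, load_test, reindex, snapshot.
Via load_test — items with X contains load_test: audit, reindex.
Via reindex — items with X contains reindex: none.
Via snapshot — items with X contains snapshot: audit.
Via triage — items with X contains triage: audit, backup, reindex, snapshot.
Union: audit, backup, load_test, reindex, snapshot.

audit, backup, load_test, reindex, snapshot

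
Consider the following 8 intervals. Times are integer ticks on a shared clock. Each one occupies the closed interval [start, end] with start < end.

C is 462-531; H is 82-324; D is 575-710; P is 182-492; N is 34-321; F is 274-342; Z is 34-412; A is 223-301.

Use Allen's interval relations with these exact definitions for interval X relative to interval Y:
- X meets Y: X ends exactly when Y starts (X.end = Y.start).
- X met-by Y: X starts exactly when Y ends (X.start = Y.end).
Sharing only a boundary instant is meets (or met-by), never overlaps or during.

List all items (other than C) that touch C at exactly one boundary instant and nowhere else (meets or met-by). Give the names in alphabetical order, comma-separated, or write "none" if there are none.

none

Target C = [462, 531].
A [223, 301] → before → no.
D [575, 710] → after → no.
F [274, 342] → before → no.
H [82, 324] → before → no.
N [34, 321] → before → no.
P [182, 492] → overlaps → no.
Z [34, 412] → before → no.
Result: none.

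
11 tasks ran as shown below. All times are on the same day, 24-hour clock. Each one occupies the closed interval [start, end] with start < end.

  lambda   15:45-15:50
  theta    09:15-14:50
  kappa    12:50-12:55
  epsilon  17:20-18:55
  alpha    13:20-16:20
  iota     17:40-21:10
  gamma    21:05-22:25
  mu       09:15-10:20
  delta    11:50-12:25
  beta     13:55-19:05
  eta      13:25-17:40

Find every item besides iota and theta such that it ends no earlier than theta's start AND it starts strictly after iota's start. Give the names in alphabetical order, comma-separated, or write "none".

gamma

Conditions: its end is no earlier than theta's start (X.end >= 09:15) AND its start is strictly after iota's start (X.start > 17:40).
alpha: end 16:20 >= 09:15? ✓; start 13:20 > 17:40? ✗ → no.
beta: end 19:05 >= 09:15? ✓; start 13:55 > 17:40? ✗ → no.
delta: end 12:25 >= 09:15? ✓; start 11:50 > 17:40? ✗ → no.
epsilon: end 18:55 >= 09:15? ✓; start 17:20 > 17:40? ✗ → no.
eta: end 17:40 >= 09:15? ✓; start 13:25 > 17:40? ✗ → no.
gamma: end 22:25 >= 09:15? ✓; start 21:05 > 17:40? ✓ → yes.
kappa: end 12:55 >= 09:15? ✓; start 12:50 > 17:40? ✗ → no.
lambda: end 15:50 >= 09:15? ✓; start 15:45 > 17:40? ✗ → no.
mu: end 10:20 >= 09:15? ✓; start 09:15 > 17:40? ✗ → no.
Result: gamma.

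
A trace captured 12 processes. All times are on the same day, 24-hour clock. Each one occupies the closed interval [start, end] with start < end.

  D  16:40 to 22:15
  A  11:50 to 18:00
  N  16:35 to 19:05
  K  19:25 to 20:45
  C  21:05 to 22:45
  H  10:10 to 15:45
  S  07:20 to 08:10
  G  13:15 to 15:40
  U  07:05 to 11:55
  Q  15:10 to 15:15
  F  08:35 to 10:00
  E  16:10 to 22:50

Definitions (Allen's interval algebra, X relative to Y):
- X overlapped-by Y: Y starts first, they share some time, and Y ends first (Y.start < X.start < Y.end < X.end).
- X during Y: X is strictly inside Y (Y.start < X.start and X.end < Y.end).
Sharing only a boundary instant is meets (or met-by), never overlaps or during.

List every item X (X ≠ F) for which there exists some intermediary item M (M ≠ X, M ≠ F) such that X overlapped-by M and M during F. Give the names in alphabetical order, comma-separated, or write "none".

none

Target F = [08:35, 10:00].
Intermediaries M with M during F: none.
Union: none.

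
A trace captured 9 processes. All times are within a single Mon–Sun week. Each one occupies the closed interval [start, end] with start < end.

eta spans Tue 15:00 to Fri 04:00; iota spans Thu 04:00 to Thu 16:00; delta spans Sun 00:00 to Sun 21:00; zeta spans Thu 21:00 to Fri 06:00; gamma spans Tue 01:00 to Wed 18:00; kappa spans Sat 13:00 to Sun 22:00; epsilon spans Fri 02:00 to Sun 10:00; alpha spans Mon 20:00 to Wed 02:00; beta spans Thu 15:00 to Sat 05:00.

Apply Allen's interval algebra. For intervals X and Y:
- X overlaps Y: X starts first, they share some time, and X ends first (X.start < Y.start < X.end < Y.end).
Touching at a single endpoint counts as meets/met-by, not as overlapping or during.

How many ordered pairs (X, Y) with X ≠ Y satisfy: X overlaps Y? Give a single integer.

Checking all 72 ordered pairs for relation 'overlaps'; matching pairs in alphabetical order:
(alpha, eta): alpha overlaps eta ✓
(alpha, gamma): alpha overlaps gamma ✓
(beta, epsilon): beta overlaps epsilon ✓
(epsilon, delta): epsilon overlaps delta ✓
(epsilon, kappa): epsilon overlaps kappa ✓
(eta, beta): eta overlaps beta ✓
(eta, epsilon): eta overlaps epsilon ✓
(eta, zeta): eta overlaps zeta ✓
(gamma, eta): gamma overlaps eta ✓
(iota, beta): iota overlaps beta ✓
(zeta, epsilon): zeta overlaps epsilon ✓
Count: 11.

11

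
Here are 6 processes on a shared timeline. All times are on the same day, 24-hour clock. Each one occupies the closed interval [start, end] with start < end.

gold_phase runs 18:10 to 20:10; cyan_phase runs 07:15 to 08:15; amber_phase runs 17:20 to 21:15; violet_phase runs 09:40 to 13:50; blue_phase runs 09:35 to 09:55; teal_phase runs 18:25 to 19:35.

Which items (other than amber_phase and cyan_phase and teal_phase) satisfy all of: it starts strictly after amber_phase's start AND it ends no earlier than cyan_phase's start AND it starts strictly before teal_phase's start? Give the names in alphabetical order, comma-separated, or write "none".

gold_phase

Conditions: its start is strictly after amber_phase's start (X.start > 17:20) AND its end is no earlier than cyan_phase's start (X.end >= 07:15) AND its start is strictly before teal_phase's start (X.start < 18:25).
blue_phase: start 09:35 > 17:20? ✗; end 09:55 >= 07:15? ✓; start 09:35 < 18:25? ✓ → no.
gold_phase: start 18:10 > 17:20? ✓; end 20:10 >= 07:15? ✓; start 18:10 < 18:25? ✓ → yes.
violet_phase: start 09:40 > 17:20? ✗; end 13:50 >= 07:15? ✓; start 09:40 < 18:25? ✓ → no.
Result: gold_phase.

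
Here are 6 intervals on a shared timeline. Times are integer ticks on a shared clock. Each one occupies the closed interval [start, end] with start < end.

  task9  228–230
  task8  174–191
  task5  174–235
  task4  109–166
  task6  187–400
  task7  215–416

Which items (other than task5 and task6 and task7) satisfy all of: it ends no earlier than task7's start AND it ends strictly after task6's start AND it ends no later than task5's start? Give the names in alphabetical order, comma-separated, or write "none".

Conditions: its end is no earlier than task7's start (X.end >= 215) AND its end is strictly after task6's start (X.end > 187) AND its end is no later than task5's start (X.end <= 174).
task4: end 166 >= 215? ✗; end 166 > 187? ✗; end 166 <= 174? ✓ → no.
task8: end 191 >= 215? ✗; end 191 > 187? ✓; end 191 <= 174? ✗ → no.
task9: end 230 >= 215? ✓; end 230 > 187? ✓; end 230 <= 174? ✗ → no.
Result: none.

none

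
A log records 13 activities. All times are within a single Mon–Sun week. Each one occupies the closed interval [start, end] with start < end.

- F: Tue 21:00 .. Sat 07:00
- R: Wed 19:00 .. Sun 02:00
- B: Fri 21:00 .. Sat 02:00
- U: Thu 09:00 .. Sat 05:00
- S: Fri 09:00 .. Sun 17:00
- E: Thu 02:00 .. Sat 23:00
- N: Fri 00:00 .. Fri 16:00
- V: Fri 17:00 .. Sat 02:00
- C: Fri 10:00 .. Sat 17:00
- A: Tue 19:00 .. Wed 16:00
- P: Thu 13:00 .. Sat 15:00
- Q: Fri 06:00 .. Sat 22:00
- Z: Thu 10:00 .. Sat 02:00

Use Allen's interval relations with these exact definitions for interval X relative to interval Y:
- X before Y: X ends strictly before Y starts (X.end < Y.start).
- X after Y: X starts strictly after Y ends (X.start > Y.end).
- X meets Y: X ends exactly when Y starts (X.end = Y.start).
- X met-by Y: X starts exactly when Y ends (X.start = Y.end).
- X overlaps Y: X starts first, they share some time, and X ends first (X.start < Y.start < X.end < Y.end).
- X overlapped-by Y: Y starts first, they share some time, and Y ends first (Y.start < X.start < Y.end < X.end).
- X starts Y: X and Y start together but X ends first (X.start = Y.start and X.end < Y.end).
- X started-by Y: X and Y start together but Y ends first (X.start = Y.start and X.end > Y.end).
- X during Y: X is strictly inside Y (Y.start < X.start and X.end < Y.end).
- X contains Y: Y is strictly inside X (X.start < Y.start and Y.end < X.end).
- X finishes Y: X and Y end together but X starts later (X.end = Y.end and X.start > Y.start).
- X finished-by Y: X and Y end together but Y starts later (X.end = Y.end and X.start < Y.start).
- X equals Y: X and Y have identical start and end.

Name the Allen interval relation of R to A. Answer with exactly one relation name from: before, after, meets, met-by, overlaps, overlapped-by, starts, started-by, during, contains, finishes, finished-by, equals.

after

R = [Wed 19:00, Sun 02:00]; A = [Tue 19:00, Wed 16:00].
Compare endpoints: R.start > A.start, R.start > A.end, R.end > A.start, R.end > A.end.
That pattern is 'after'.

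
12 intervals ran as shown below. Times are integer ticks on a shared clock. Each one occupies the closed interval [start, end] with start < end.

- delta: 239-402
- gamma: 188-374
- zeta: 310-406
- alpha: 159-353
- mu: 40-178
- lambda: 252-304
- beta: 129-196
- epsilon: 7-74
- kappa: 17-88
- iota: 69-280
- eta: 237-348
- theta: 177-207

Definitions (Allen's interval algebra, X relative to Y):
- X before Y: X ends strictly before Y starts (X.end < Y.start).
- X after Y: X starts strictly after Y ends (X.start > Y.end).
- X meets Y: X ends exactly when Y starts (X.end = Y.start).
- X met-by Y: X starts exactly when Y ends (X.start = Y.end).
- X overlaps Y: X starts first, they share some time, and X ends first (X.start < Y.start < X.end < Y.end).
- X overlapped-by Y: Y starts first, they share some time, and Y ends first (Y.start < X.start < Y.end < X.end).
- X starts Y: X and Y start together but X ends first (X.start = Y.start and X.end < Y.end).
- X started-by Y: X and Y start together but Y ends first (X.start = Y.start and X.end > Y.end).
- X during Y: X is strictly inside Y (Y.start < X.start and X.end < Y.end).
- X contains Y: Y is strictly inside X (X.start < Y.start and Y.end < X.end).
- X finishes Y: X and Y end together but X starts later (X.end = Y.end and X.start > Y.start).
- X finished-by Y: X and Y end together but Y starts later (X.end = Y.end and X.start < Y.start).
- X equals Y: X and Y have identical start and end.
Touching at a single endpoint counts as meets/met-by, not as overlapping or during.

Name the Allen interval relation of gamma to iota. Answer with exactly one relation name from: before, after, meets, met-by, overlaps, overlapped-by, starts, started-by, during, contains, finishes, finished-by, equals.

overlapped-by

gamma = [188, 374]; iota = [69, 280].
Compare endpoints: gamma.start > iota.start, gamma.start < iota.end, gamma.end > iota.start, gamma.end > iota.end.
That pattern is 'overlapped-by'.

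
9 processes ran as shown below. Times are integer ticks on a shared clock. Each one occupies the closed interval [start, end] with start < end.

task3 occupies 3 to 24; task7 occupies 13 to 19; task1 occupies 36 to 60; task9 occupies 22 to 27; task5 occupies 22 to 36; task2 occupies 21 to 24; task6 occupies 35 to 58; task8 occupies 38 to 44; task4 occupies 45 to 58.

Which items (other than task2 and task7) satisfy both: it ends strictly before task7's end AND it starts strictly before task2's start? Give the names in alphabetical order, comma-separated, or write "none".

none

Conditions: its end is strictly before task7's end (X.end < 19) AND its start is strictly before task2's start (X.start < 21).
task1: end 60 < 19? ✗; start 36 < 21? ✗ → no.
task3: end 24 < 19? ✗; start 3 < 21? ✓ → no.
task4: end 58 < 19? ✗; start 45 < 21? ✗ → no.
task5: end 36 < 19? ✗; start 22 < 21? ✗ → no.
task6: end 58 < 19? ✗; start 35 < 21? ✗ → no.
task8: end 44 < 19? ✗; start 38 < 21? ✗ → no.
task9: end 27 < 19? ✗; start 22 < 21? ✗ → no.
Result: none.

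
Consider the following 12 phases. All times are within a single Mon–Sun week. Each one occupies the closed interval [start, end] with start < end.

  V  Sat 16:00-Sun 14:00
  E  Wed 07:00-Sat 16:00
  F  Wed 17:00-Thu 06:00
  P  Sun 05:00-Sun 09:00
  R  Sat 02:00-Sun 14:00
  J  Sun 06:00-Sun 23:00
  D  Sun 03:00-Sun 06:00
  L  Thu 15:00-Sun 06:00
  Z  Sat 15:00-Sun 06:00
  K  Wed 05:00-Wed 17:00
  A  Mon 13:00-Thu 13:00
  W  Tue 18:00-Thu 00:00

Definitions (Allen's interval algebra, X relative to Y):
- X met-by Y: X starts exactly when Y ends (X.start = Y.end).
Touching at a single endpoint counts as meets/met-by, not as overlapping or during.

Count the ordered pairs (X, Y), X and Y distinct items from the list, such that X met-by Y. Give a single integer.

5

Checking all 132 ordered pairs for relation 'met-by'; matching pairs in alphabetical order:
(F, K): F met-by K ✓
(J, D): J met-by D ✓
(J, L): J met-by L ✓
(J, Z): J met-by Z ✓
(V, E): V met-by E ✓
Count: 5.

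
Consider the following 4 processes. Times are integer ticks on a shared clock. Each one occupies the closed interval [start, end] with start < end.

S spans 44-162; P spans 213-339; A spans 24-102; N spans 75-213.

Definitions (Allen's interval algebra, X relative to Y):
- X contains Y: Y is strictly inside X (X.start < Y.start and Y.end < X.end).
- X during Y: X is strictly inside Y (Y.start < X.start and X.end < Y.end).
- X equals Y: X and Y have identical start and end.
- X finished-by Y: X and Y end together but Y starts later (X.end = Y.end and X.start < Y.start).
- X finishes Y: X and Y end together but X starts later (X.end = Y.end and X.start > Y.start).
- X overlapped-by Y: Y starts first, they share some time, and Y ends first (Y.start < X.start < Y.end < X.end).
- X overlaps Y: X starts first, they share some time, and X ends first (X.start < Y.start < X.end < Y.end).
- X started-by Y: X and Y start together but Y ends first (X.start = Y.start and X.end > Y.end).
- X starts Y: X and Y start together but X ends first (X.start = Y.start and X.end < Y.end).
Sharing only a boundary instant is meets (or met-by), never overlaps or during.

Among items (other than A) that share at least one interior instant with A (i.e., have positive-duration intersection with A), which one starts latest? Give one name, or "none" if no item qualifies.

N

Target A = [24, 102].
N [75, 213] → overlapped-by → candidate.
P [213, 339] → after → excluded.
S [44, 162] → overlapped-by → candidate.
Among candidates, latest start is 75 → N.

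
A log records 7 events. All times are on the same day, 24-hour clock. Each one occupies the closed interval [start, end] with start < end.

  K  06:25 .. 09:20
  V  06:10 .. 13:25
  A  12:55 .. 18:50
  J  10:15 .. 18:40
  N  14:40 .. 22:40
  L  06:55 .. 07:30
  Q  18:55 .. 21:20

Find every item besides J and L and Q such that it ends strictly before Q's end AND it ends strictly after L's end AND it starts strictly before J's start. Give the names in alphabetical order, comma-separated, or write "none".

Conditions: its end is strictly before Q's end (X.end < 21:20) AND its end is strictly after L's end (X.end > 07:30) AND its start is strictly before J's start (X.start < 10:15).
A: end 18:50 < 21:20? ✓; end 18:50 > 07:30? ✓; start 12:55 < 10:15? ✗ → no.
K: end 09:20 < 21:20? ✓; end 09:20 > 07:30? ✓; start 06:25 < 10:15? ✓ → yes.
N: end 22:40 < 21:20? ✗; end 22:40 > 07:30? ✓; start 14:40 < 10:15? ✗ → no.
V: end 13:25 < 21:20? ✓; end 13:25 > 07:30? ✓; start 06:10 < 10:15? ✓ → yes.
Result: K, V.

K, V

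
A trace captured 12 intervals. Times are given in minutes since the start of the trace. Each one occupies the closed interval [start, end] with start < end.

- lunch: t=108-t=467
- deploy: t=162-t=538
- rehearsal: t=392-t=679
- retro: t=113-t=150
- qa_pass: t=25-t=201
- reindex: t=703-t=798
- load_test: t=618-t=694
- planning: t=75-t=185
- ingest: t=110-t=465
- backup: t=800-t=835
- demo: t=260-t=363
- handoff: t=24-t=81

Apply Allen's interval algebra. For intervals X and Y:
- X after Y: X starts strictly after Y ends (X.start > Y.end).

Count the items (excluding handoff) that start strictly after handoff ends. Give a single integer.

Target handoff = [t=24, t=81].
backup [t=800, t=835] → after → counts.
demo [t=260, t=363] → after → counts.
deploy [t=162, t=538] → after → counts.
ingest [t=110, t=465] → after → counts.
load_test [t=618, t=694] → after → counts.
lunch [t=108, t=467] → after → counts.
planning [t=75, t=185] → overlapped-by → no.
qa_pass [t=25, t=201] → overlapped-by → no.
rehearsal [t=392, t=679] → after → counts.
reindex [t=703, t=798] → after → counts.
retro [t=113, t=150] → after → counts.
Total: 9.

9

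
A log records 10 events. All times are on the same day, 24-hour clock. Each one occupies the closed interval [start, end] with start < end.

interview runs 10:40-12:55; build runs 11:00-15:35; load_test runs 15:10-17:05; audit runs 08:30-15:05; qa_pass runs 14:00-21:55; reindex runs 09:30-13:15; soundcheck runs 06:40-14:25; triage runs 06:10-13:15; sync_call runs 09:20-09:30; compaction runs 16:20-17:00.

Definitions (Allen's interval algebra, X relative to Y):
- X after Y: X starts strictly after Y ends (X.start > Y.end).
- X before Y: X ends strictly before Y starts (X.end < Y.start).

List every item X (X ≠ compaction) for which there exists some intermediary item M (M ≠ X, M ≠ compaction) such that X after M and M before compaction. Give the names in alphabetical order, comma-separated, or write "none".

Target compaction = [16:20, 17:00].
Intermediaries M with M before compaction: audit, build, interview, reindex, soundcheck, sync_call, triage.
Via audit — items with X after audit: load_test.
Via build — items with X after build: none.
Via interview — items with X after interview: load_test, qa_pass.
Via reindex — items with X after reindex: load_test, qa_pass.
Via soundcheck — items with X after soundcheck: load_test.
Via sync_call — items with X after sync_call: build, interview, load_test, qa_pass.
Via triage — items with X after triage: load_test, qa_pass.
Union: build, interview, load_test, qa_pass.

build, interview, load_test, qa_pass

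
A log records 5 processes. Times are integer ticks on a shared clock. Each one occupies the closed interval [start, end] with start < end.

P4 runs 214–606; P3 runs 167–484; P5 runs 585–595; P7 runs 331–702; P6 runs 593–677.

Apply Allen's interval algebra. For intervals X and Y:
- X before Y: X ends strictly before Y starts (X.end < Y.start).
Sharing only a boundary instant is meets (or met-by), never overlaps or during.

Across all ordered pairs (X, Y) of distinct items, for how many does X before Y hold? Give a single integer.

2

Checking all 20 ordered pairs for relation 'before'; matching pairs in alphabetical order:
(P3, P5): P3 before P5 ✓
(P3, P6): P3 before P6 ✓
Count: 2.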